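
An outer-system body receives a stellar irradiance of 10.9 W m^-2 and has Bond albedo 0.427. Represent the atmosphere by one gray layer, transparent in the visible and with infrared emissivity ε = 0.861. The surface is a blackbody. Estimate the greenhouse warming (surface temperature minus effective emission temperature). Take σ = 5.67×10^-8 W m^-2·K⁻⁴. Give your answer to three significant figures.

10.9 K

Effective emission temperature (TOA balance): σT_e⁴ = S(1−α)/4 = 1.561 W m^-2 → T_e = 72.44 K.
Surface balance with a leaky layer gives σT_s⁴ = σT_e⁴·2/(2−ε), so T_s = T_e·[2/(2−0.861)]^(1/4) = 83.39 K.
T_s − T_e = 83.39 − 72.44 = 10.95 K.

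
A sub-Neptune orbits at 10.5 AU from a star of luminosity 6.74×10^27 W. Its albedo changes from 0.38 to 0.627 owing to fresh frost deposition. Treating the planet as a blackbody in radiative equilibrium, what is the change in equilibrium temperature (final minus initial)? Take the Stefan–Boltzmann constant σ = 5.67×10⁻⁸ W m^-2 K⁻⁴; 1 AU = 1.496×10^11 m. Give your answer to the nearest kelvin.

-19 K

Orbital distance: d = 10.5 AU = 1.571×10^12 m.
S = L/(4πd²) = 217.4 W m^-2.
Before: T₁ = [217.4·0.62/(4σ)]^(1/4) = 156.1 K.
After:  T₂ = [217.4·0.373/(4σ)]^(1/4) = 137.5 K.
Change: 137.5 − 156.1 = -18.63 K.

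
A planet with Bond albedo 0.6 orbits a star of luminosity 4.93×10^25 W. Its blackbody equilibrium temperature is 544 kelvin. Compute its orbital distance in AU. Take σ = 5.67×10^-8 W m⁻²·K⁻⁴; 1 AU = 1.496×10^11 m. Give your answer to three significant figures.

0.0594 AU

Required flux: S = 4σT⁴/(1−α) = 49660 W m⁻².
Then d = [L/(4πS)]^(1/2) = 8.889×10^9 m, i.e. 0.05942 AU.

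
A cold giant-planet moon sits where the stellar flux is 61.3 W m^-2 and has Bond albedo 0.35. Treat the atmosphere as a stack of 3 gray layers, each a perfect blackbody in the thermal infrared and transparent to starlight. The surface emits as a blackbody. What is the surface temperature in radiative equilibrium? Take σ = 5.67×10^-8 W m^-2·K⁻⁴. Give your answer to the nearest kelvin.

OLR = S(1−α)/4 = 9.961 W m^-2; the top layer radiates at T_e = 115.1 K.
For an N-layer opaque stack, T_s⁴ = (N+1)T_e⁴, hence T_s = (4)^(1/4)×115.1 K = 162.8 K.

163 K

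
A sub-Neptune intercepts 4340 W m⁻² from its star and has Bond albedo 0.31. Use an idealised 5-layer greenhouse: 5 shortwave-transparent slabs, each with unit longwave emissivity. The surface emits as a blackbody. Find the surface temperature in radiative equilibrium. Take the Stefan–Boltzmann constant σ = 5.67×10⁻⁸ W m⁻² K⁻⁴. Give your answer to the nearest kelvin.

531 kelvin

OLR = S(1−α)/4 = 748.6 W m⁻²; the top layer radiates at T_e = 339.0 K.
Layer-by-layer balance gives σT_s⁴ = (N+1)σT_e⁴, so T_s = 6^¼·339.0 = 530.5 K.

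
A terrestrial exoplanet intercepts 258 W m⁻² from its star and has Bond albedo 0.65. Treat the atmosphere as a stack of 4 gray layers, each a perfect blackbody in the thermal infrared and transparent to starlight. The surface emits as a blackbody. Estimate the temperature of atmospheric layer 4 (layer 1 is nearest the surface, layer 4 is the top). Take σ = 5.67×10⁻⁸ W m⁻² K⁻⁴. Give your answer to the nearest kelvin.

OLR = S(1−α)/4 = 22.57 W m⁻²; the top layer radiates at T_e = 141.3 K.
Each opaque layer satisfies 2T_j⁴ = T_{j−1}⁴ + T_{j+1}⁴, giving T_k⁴ = (N+1−k)T_e⁴.
T_4 = (1)^(1/4)·141.3 = 141.3 K.

141 K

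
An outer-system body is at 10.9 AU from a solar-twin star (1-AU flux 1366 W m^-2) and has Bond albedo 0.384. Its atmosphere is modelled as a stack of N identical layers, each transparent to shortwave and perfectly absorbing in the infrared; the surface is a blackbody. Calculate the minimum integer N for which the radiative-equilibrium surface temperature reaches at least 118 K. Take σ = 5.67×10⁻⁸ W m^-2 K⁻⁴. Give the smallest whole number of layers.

By the inverse-square law, S = 1366/10.9² = 11.50 W m^-2.
OLR = S(1−α)/4 = 1.771 W m^-2; the top layer radiates at T_e = 74.75 K.
Since T_s⁴ = (N+1)T_e⁴, we need N ≥ (T_s/T_e)⁴ − 1 = 5.209.
So N ≥ 5.209; the smallest integer is N = 6.

6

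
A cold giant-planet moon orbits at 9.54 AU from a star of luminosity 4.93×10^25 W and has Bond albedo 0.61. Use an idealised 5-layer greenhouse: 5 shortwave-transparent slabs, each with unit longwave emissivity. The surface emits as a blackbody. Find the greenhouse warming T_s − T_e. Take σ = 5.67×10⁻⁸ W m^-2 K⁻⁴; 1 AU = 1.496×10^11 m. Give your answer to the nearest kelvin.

Orbital distance: d = 9.54 AU = 1.427×10^12 m.
Spreading L over a sphere of radius d: S = 4.93×10^25/(4π·1.43×10^12²) = 1.926 W m^-2.
Top-of-atmosphere balance: σT_e⁴ = S(1−α)/4 = 0.1878 W m^-2 → T_e = 42.66 K.
Surface: T_s = (6)^¼·T_e = 66.77 K.
Warming: T_s − T_e = 24.11 K.

24 K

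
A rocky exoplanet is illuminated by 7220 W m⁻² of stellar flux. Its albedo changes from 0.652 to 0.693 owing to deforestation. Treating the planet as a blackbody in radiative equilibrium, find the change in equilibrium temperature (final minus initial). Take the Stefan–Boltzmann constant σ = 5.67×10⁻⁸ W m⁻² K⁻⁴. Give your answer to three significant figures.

-10.0 kelvin

With α = 0.652, T₁ = 324.4 K.
Final:   T₂ = [S(1−0.693)/(4σ)]^(1/4) = 314.4 K.
ΔT = T₂ − T₁ = -10.01 K.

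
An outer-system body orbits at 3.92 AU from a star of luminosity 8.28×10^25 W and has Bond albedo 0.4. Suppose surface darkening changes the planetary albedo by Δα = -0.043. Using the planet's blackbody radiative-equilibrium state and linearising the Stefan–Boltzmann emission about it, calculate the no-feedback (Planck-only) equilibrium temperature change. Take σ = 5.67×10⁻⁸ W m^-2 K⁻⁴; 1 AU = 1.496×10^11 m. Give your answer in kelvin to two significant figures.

Orbital distance: d = 3.92 AU = 5.864×10^11 m.
Flux at the orbit: S = L/(4πd²) = 8.28×10^25/(4π·(5.86×10^11)²) = 19.16 W m^-2.
Reference equilibrium: T_e = [S(1−α)/(4σ)]^(1/4) = 84.38 K.
TOA radiative forcing: ΔF = −S·Δα/4 = −19.16·(-0.043)/4 = 0.2060 W m^-2.
Planck response: λ_P = 4σT_e³ = 4·5.67×10⁻⁸·(84.38)³ = 0.1362 W m^-2/K.
Hence the no-feedback warming is ΔF/(4σT_e³) = 1.51 K.

1.5 K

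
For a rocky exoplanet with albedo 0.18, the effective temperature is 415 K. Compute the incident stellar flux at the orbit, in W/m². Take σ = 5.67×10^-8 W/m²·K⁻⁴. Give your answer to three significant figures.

From S(1−α)/4 = σT⁴: S = 4σT⁴/(1−α).
The emitted flux is σT⁴ = 1682 W/m².
S = 4·1682/0.82 = 8204 W/m².

8200 W/m²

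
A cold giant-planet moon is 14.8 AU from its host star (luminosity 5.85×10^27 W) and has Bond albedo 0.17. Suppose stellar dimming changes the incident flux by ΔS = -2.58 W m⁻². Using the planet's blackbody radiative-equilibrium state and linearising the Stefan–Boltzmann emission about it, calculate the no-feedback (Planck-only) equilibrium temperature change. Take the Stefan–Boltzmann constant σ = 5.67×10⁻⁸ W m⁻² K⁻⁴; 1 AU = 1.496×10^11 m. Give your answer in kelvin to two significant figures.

d = 14.8 × 1.496×10^11 m = 2.214×10^12 m.
Spreading L over a sphere of radius d: S = 5.85×10^27/(4π·2.21×10^12²) = 94.96 W m⁻².
Reference equilibrium: T_e = [S(1−α)/(4σ)]^(1/4) = 136.5 K.
ΔF = Δ[S(1−α)]/4 = (1−0.17)·-2.58/4 = -0.5353 W m⁻².
Planck response: λ_P = 4σT_e³ = 4·5.67×10⁻⁸·(136.5)³ = 0.5773 W m⁻²/K.
ΔT₀ = ΔF/λ_P = -0.5353/0.5773 = -0.927 K.

-0.93 K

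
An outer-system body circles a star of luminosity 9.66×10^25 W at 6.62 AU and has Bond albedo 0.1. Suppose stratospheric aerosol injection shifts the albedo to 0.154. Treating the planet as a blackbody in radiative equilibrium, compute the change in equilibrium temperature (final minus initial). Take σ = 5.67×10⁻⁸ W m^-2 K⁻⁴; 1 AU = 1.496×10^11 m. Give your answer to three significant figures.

Orbital distance: d = 6.62 AU = 9.904×10^11 m.
Flux at the orbit: S = L/(4πd²) = 9.66×10^25/(4π·(9.90×10^11)²) = 7.838 W m^-2.
Before: T₁ = [7.838·0.9/(4σ)]^(1/4) = 74.68 K.
Final:   T₂ = [S(1−0.154)/(4σ)]^(1/4) = 73.53 K.
ΔT = T₂ − T₁ = -1.146 K.

-1.15 kelvin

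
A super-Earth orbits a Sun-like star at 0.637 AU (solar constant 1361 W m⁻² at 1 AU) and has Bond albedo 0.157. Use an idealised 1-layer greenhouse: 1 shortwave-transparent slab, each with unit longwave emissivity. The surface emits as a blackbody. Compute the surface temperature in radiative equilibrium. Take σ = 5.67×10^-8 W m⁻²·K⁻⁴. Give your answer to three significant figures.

Flux at the orbit: S = 1361/(0.637)² = 3354 W m⁻².
OLR = S(1−α)/4 = 706.9 W m⁻²; the top layer radiates at T_e = 334.1 K.
Layer-by-layer balance gives σT_s⁴ = (N+1)σT_e⁴, so T_s = 2^¼·334.1 = 397.4 K.

397 kelvin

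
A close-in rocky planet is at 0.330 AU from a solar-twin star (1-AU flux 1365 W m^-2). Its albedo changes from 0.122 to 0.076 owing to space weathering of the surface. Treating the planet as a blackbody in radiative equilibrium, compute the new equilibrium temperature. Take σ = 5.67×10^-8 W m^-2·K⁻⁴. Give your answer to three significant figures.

475 kelvin

Flux at the orbit: S = 1365/(0.330)² = 12530 W m^-2.
New equilibrium: T₂ = [(1−0.076)·12530/(4σ)]^(1/4) = 475.4 K.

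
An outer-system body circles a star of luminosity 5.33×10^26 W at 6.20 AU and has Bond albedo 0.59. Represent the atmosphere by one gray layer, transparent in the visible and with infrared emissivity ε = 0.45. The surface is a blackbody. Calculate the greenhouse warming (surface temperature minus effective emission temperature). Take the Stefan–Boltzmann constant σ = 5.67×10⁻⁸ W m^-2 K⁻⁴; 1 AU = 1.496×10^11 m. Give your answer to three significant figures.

Orbital distance: d = 6.20 AU = 9.275×10^11 m.
Flux at the orbit: S = L/(4πd²) = 5.33×10^26/(4π·(9.28×10^11)²) = 49.30 W m^-2.
At the top of the atmosphere, σT_e⁴ = S(1−α)/4 = 5.054 W m^-2, giving T_e = 97.16 K.
Surface balance with a leaky layer gives σT_s⁴ = σT_e⁴·2/(2−ε), so T_s = T_e·[2/(2−0.45)]^(1/4) = 103.6 K.
Greenhouse warming: T_s − T_e = 6.393 K.

6.39 K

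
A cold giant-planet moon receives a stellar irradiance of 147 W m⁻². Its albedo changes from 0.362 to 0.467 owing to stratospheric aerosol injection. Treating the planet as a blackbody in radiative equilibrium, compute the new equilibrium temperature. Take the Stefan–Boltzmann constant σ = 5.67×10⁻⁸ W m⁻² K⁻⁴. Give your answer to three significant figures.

136 K

New equilibrium: T₂ = [(1−0.467)·147.0/(4σ)]^(1/4) = 136.3 K.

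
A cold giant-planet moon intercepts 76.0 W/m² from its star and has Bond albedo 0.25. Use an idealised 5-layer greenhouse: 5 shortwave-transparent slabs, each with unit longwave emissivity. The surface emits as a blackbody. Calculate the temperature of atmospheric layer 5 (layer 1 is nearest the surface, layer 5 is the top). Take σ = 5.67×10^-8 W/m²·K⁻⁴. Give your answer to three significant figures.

OLR = S(1−α)/4 = 14.25 W/m²; the top layer radiates at T_e = 125.9 K.
The net upward flux σT_e⁴ is constant between every pair of levels, so T_k⁴ = (N+1−k)T_e⁴.
T_5 = (1)^(1/4)·125.9 = 125.9 K.

126 K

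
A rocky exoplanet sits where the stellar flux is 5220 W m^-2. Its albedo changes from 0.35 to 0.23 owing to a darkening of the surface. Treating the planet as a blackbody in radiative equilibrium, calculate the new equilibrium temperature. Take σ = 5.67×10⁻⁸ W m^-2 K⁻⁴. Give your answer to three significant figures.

365 kelvin

New equilibrium: T₂ = [(1−0.23)·5220/(4σ)]^(1/4) = 364.9 K.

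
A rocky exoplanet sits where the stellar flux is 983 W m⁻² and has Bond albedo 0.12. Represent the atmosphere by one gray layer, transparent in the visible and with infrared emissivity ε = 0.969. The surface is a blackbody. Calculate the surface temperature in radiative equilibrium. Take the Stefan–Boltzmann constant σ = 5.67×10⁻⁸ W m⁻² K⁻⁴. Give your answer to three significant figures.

293 K

Effective emission temperature (TOA balance): σT_e⁴ = S(1−α)/4 = 216.3 W m⁻² → T_e = 248.5 K.
Surface balance with a leaky layer gives σT_s⁴ = σT_e⁴·2/(2−ε), so T_s = T_e·[2/(2−0.969)]^(1/4) = 293.3 K.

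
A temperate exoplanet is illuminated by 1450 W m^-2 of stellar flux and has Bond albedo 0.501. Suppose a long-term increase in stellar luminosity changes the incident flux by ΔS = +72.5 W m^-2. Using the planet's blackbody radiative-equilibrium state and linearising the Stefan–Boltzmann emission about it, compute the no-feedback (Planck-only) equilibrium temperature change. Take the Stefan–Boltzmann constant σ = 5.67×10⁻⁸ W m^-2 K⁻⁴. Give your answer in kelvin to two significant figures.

Unperturbed T_e = [1450·(1−0.501)/(4σ)]^¼ = 237.7 K.
ΔF = Δ[S(1−α)]/4 = (1−0.501)·+72.5/4 = 9.044 W m^-2.
Planck response: λ_P = 4σT_e³ = 4·5.67×10⁻⁸·(237.7)³ = 3.044 W m^-2/K.
So ΔT₀ = 9.044/3.044 = 2.97 K.

3.0 K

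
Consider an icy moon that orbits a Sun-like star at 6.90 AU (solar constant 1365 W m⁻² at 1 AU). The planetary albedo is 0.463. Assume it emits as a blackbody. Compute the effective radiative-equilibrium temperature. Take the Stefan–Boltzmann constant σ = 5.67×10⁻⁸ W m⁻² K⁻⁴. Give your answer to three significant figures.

90.8 kelvin

By the inverse-square law, S = 1365/6.90² = 28.67 W m⁻².
Averaging over the sphere, the absorbed flux is S(1−α)/4 = 3.849 W m⁻².
Balancing against σT⁴: T = (3.849/5.67×10⁻⁸)^(1/4) = 90.77 K.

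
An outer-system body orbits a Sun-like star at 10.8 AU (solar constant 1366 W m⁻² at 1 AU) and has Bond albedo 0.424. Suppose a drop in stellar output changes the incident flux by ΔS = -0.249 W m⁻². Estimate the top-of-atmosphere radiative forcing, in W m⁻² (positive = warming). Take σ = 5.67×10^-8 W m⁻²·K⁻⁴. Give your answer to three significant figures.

Flux at the orbit: S = 1366/(10.8)² = 11.71 W m⁻².
Only a fraction (1−α) is absorbed and it's spread over 4πR², so ΔF = (1−α)ΔS/4 = -0.03586 W m⁻².

-0.0359 W m⁻²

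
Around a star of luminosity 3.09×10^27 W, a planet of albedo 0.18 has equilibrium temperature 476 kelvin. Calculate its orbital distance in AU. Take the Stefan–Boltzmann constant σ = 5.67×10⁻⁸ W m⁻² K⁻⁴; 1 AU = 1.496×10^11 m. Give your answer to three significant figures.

Energy balance gives S = 4σT⁴/(1−α) = 14200 W m⁻².
From L = 4πd²S, d = √(3.09×10^27/(4π·14200)) = 1.316×10^11 m = 0.8797 AU.

0.880 AU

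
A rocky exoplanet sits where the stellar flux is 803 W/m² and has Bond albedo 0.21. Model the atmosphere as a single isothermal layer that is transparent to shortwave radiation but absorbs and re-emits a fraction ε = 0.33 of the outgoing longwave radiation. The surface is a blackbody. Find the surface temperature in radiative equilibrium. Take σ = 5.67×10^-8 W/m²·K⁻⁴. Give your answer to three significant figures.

241 kelvin

Effective emission temperature (TOA balance): σT_e⁴ = S(1−α)/4 = 158.6 W/m² → T_e = 230.0 K.
The surface balance (absorbed SW + ε·downward IR = σT_s⁴) with T_a⁴ = T_s⁴/2 reduces to T_s = T_e·[2/(2−ε)]^¼ = 240.6 K.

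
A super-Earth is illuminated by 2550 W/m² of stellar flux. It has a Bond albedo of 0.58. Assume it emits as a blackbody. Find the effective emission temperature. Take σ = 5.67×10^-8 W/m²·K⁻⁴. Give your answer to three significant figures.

Absorbed flux (global mean): S(1−α)/4 = 2550·0.42/4 = 267.8 W/m².
Set σT⁴ = 267.8 → T = (267.8/σ)^(1/4) = 262.1 K.

262 K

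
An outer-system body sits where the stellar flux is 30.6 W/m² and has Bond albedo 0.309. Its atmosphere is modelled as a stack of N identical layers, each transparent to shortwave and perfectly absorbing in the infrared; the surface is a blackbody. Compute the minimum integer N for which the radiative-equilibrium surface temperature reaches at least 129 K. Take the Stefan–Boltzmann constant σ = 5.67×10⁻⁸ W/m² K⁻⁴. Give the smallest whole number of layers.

2

OLR = S(1−α)/4 = 5.286 W/m²; the top layer radiates at T_e = 98.26 K.
Need (N+1)T_e⁴ ≥ T_s⁴, i.e. N+1 ≥ (129/98.26)⁴ = 2.970.
The minimum whole number is N = 2.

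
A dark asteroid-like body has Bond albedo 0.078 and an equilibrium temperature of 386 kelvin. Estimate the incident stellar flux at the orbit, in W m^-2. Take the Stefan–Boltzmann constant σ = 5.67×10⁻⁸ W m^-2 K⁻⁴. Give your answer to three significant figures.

Invert the energy balance for S: S = 4σT⁴/(1−α).
The emitted flux is σT⁴ = 1259 W m^-2.
So S = 4×1259/(1−0.078) = 5461 W m^-2.

5460 W m^-2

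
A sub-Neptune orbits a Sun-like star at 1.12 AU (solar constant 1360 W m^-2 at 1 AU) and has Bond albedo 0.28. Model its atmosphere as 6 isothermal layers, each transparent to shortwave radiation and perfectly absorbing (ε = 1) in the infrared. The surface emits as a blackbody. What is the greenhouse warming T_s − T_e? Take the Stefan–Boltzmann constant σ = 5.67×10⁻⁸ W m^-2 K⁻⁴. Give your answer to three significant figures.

Irradiance scales as 1/d², so S = 1360 W m^-2 × (1/1.12)² = 1084 W m^-2.
The effective emission temperature is T_e = [S(1−α)/(4σ)]^¼ = 242.2 K.
Surface: T_s = (7)^¼·T_e = 394.0 K.
So the greenhouse effect raises the surface by 394.0 − 242.2 = 151.8 K.

152 K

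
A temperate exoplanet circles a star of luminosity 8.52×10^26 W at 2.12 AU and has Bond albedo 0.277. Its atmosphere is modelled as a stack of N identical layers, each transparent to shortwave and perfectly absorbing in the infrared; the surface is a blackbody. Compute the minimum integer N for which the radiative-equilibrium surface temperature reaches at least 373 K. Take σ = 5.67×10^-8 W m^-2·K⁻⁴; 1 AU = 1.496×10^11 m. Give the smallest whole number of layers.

9

d = 2.12 × 1.496×10^11 m = 3.172×10^11 m.
Spreading L over a sphere of radius d: S = 8.52×10^26/(4π·3.17×10^11²) = 674.1 W m^-2.
The effective emission temperature is T_e = [S(1−α)/(4σ)]^¼ = 215.3 K.
Since T_s⁴ = (N+1)T_e⁴, we need N ≥ (T_s/T_e)⁴ − 1 = 8.008.
Rounding up, N = 9.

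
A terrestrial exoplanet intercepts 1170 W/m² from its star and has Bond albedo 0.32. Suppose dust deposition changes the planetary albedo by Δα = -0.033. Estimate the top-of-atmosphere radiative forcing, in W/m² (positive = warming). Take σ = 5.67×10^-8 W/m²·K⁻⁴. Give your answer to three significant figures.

9.65 W/m²

ΔF = −(S/4)Δα = −(1170/4)×(-0.033) = 9.652 W/m².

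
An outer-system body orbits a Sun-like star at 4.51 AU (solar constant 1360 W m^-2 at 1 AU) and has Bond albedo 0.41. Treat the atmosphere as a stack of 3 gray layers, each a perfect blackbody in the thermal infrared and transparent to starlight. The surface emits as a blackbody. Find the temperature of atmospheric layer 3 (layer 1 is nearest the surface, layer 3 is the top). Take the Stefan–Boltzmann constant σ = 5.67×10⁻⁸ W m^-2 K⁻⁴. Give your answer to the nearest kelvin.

By the inverse-square law, S = 1360/4.51² = 66.86 W m^-2.
Top-of-atmosphere balance: σT_e⁴ = S(1−α)/4 = 9.862 W m^-2 → T_e = 114.8 K.
The net upward flux σT_e⁴ is constant between every pair of levels, so T_k⁴ = (N+1−k)T_e⁴.
With k = 3: T_3 = (3+1−3)^¼·114.8 K = 114.8 K.

115 K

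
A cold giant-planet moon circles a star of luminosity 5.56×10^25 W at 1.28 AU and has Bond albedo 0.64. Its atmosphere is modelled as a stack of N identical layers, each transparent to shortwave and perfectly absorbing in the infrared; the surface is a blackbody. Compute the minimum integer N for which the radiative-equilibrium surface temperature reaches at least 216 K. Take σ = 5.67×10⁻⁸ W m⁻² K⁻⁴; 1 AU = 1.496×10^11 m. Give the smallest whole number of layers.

11

Orbital distance: d = 1.28 AU = 1.915×10^11 m.
Flux at the orbit: S = L/(4πd²) = 5.56×10^25/(4π·(1.91×10^11)²) = 120.7 W m⁻².
The effective emission temperature is T_e = [S(1−α)/(4σ)]^¼ = 117.6 K.
Need (N+1)T_e⁴ ≥ T_s⁴, i.e. N+1 ≥ (216/117.6)⁴ = 11.365.
So N ≥ 10.365; the smallest integer is N = 11.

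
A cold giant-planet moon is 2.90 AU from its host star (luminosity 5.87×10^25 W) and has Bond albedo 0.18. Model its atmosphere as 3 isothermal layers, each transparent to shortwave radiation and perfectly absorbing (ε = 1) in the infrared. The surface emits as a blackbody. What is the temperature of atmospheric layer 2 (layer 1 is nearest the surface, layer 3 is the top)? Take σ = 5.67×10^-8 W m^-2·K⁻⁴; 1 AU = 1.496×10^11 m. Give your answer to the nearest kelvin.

d = 2.90 × 1.496×10^11 m = 4.338×10^11 m.
Flux at the orbit: S = L/(4πd²) = 5.87×10^25/(4π·(4.34×10^11)²) = 24.82 W m^-2.
OLR = S(1−α)/4 = 5.088 W m^-2; the top layer radiates at T_e = 97.33 K.
Each opaque layer satisfies 2T_j⁴ = T_{j−1}⁴ + T_{j+1}⁴, giving T_k⁴ = (N+1−k)T_e⁴.
With k = 2: T_2 = (3+1−2)^¼·97.33 K = 115.7 K.

116 K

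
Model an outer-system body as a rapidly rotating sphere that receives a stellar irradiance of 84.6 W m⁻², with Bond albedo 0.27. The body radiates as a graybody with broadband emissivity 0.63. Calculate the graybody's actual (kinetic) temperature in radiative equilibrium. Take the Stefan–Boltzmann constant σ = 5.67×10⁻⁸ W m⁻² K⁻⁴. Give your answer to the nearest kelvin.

144 K

Averaging over the sphere, the absorbed flux is S(1−α)/4 = 15.44 W m⁻².
Radiative balance εσT⁴ = 15.44 gives T = [15.44/(0.63·σ)]^(1/4) = 144.2 K.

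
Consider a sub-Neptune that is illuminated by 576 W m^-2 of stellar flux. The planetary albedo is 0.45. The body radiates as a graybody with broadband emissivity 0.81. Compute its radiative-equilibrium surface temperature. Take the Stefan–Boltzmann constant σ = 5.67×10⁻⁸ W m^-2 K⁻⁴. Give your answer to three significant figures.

Averaging over the sphere, the absorbed flux is S(1−α)/4 = 79.20 W m^-2.
Radiative balance εσT⁴ = 79.20 gives T = [79.20/(0.81·σ)]^(1/4) = 203.8 K.

204 kelvin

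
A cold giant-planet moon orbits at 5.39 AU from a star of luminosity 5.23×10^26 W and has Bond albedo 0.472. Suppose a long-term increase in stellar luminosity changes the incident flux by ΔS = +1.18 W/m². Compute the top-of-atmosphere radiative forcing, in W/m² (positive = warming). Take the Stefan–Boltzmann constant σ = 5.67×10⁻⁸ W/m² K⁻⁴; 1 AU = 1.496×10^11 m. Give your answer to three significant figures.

Orbital distance: d = 5.39 AU = 8.063×10^11 m.
S = L/(4πd²) = 64.01 W/m².
TOA radiative forcing: ΔF = (1−α)ΔS/4 = 0.528·(+1.18)/4 = 0.1558 W/m².

0.156 W/m²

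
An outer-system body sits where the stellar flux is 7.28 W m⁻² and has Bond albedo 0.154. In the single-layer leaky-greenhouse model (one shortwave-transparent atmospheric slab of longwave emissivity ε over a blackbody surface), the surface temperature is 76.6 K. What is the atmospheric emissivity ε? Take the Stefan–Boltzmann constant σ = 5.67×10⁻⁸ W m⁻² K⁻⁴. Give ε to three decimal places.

0.422

TOA balance gives T_e = 72.19 K.
Since (2−ε)/2 = (T_e/T_s)⁴ = 0.7888, ε = 0.4225.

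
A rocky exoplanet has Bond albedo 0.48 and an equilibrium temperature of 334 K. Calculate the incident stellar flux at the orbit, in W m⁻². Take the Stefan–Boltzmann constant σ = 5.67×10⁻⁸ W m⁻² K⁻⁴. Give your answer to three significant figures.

From S(1−α)/4 = σT⁴: S = 4σT⁴/(1−α).
σT⁴ = 5.67×10⁻⁸·(334)⁴ = 705.6 W m⁻².
So S = 4×705.6/(1−0.48) = 5428 W m⁻².

5430 W m⁻²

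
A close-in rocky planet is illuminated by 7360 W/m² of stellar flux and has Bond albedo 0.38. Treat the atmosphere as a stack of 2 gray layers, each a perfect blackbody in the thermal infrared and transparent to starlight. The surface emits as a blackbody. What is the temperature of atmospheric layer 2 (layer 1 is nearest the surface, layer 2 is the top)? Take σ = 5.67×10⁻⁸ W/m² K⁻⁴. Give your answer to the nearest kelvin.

OLR = S(1−α)/4 = 1141 W/m²; the top layer radiates at T_e = 376.6 K.
Each opaque layer satisfies 2T_j⁴ = T_{j−1}⁴ + T_{j+1}⁴, giving T_k⁴ = (N+1−k)T_e⁴.
T_2 = (1)^(1/4)·376.6 = 376.6 K.

377 K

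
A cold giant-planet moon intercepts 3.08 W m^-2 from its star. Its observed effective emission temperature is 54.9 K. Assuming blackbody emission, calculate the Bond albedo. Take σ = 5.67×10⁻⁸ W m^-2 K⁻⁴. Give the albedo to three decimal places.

Energy balance: S(1−α)/4 = σT⁴, so 1−α = 4σT⁴/S.
4σT⁴ = 4·5.67×10⁻⁸·(54.9)⁴ = 2.060 W m^-2.
1−α = 2.060/3.080 = 0.6689, so α = 0.3311.

0.331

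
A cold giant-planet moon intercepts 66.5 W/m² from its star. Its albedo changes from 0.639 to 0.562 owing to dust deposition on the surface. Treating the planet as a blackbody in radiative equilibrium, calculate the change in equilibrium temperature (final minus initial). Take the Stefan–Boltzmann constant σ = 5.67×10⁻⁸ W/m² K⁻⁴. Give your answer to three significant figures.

With α = 0.639, T₁ = 101.4 K.
After:  T₂ = [66.50·0.438/(4σ)]^(1/4) = 106.5 K.
ΔT = T₂ − T₁ = 5.023 K.

5.02 K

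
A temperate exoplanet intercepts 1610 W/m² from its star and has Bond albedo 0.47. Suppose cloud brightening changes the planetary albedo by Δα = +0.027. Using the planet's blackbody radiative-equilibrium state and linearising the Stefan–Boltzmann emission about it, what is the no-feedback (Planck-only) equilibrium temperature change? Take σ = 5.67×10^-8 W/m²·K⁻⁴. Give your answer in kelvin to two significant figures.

The baseline emission temperature is T_e = 247.7 K.
TOA radiative forcing: ΔF = −S·Δα/4 = −1610·(+0.027)/4 = -10.87 W/m².
Linearising σT⁴ gives d(σT⁴)/dT = 4σT_e³ = 3.445 W/m² per K.
So ΔT₀ = -10.87/3.445 = -3.15 K.

-3.2 K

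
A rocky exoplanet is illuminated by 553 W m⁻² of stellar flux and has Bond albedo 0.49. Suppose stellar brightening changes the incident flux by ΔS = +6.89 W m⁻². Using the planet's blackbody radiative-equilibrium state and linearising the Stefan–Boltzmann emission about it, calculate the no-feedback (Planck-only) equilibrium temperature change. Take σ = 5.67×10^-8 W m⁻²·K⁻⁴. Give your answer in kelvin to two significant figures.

0.58 K

Unperturbed T_e = [553.0·(1−0.49)/(4σ)]^¼ = 187.8 K.
ΔF = Δ[S(1−α)]/4 = (1−0.49)·+6.89/4 = 0.8785 W m⁻².
Linearising σT⁴ gives d(σT⁴)/dT = 4σT_e³ = 1.502 W m⁻² per K.
ΔT₀ = ΔF/λ_P = 0.8785/1.502 = 0.585 K.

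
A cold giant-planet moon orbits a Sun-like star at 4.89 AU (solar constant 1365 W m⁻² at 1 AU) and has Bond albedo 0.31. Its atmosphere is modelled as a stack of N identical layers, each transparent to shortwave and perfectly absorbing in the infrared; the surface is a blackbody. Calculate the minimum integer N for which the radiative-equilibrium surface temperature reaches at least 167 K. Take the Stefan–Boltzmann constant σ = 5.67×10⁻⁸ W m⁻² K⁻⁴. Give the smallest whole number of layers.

Irradiance scales as 1/d², so S = 1365 W m⁻² × (1/4.89)² = 57.08 W m⁻².
Top-of-atmosphere balance: σT_e⁴ = S(1−α)/4 = 9.847 W m⁻² → T_e = 114.8 K.
T_s = (N+1)^(1/4)·T_e ≥ 167 K requires N+1 ≥ (T_s/T_e)⁴ = (167/114.8)⁴ = 4.479.
The minimum whole number is N = 4.

4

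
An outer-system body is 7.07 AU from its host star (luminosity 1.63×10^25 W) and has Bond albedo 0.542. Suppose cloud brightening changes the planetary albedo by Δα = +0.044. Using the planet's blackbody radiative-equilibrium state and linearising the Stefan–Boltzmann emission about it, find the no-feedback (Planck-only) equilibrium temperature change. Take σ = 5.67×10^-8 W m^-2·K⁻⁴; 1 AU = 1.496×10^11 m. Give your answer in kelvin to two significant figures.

-0.94 kelvin

Orbital distance: d = 7.07 AU = 1.058×10^12 m.
S = L/(4πd²) = 1.160 W m^-2.
Reference equilibrium: T_e = [S(1−α)/(4σ)]^(1/4) = 39.12 K.
ΔF = −(S/4)Δα = −(1.160/4)×(+0.044) = -0.01275 W m^-2.
Linearising σT⁴ gives d(σT⁴)/dT = 4σT_e³ = 0.01358 W m^-2 per K.
So ΔT₀ = -0.01275/0.01358 = -0.940 K.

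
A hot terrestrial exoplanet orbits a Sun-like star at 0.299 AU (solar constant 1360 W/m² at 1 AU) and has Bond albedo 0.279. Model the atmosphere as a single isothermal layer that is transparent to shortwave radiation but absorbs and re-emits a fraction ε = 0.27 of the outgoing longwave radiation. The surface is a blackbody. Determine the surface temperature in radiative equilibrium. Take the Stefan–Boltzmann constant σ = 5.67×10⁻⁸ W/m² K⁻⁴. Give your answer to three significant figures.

Flux at the orbit: S = 1360/(0.299)² = 15210 W/m².
At the top of the atmosphere, σT_e⁴ = S(1−α)/4 = 2742 W/m², giving T_e = 468.9 K.
For a single slab of emissivity ε, T_s⁴ = 2T_e⁴/(2−ε); thus T_s = 468.9·(1.156)^(1/4) = 486.3 K.

486 K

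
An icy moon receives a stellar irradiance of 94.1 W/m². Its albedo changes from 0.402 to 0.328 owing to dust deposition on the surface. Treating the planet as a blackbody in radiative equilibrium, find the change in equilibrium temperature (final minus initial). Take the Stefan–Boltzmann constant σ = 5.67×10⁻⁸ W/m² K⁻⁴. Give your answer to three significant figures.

With α = 0.402, T₁ = 125.5 K.
After:  T₂ = [94.10·0.672/(4σ)]^(1/4) = 129.2 K.
ΔT = T₂ − T₁ = 3.715 K.

3.71 kelvin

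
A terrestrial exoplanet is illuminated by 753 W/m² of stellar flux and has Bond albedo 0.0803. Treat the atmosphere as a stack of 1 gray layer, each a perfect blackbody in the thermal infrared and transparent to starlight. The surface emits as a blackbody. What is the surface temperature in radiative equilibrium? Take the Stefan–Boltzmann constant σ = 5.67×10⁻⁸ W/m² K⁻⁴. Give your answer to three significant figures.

Top-of-atmosphere balance: σT_e⁴ = S(1−α)/4 = 173.1 W/m² → T_e = 235.1 K.
With N = 1 opaque layers, T_s = (N+1)^(1/4)·T_e = 2^(1/4)·235.1 = 279.5 K.

280 K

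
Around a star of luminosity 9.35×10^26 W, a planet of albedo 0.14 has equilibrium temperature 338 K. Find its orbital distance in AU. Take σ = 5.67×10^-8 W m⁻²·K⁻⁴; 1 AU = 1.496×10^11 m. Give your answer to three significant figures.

0.983 AU

Required flux: S = 4σT⁴/(1−α) = 3442 W m⁻².
Then d = [L/(4πS)]^(1/2) = 1.470×10^11 m, i.e. 0.9828 AU.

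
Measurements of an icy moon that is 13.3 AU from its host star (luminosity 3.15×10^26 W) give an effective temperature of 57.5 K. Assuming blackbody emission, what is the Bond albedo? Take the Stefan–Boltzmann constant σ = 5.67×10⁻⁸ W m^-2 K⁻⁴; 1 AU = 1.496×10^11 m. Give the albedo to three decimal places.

Orbital distance: d = 13.3 AU = 1.990×10^12 m.
S = L/(4πd²) = 6.332 W m^-2.
From σT⁴ = S(1−α)/4 we invert for α: 1−α = 4σT⁴/S.
σT⁴ = 0.6198 W m^-2, so 4σT⁴ = 2.479 W m^-2.
1−α = 2.479/6.332 = 0.3915, so α = 0.6085.

0.608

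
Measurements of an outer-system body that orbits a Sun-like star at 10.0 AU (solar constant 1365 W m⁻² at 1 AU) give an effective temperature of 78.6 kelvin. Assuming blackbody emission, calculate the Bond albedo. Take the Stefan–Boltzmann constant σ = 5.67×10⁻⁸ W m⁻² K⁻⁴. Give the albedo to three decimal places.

0.366

Flux at the orbit: S = 1365/(10.0)² = 13.65 W m⁻².
Energy balance: S(1−α)/4 = σT⁴, so 1−α = 4σT⁴/S.
σT⁴ = 2.164 W m⁻², so 4σT⁴ = 8.656 W m⁻².
1−α = 8.656/13.65 = 0.6342, so α = 0.3658.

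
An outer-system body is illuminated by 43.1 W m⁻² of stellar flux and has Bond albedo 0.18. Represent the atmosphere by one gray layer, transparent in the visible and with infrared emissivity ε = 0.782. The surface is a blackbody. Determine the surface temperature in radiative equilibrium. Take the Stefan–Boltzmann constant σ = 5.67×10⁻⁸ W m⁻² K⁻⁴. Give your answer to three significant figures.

126 kelvin

Effective emission temperature (TOA balance): σT_e⁴ = S(1−α)/4 = 8.836 W m⁻² → T_e = 111.7 K.
The surface balance (absorbed SW + ε·downward IR = σT_s⁴) with T_a⁴ = T_s⁴/2 reduces to T_s = T_e·[2/(2−ε)]^¼ = 126.5 K.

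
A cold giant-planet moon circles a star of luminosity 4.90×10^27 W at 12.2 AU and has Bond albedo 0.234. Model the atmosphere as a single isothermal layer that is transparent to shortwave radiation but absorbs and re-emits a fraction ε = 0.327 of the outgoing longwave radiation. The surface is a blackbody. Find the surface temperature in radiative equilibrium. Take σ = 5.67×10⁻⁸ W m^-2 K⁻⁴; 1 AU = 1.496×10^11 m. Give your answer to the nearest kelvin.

Orbital distance: d = 12.2 AU = 1.825×10^12 m.
S = L/(4πd²) = 117.1 W m^-2.
At the top of the atmosphere, σT_e⁴ = S(1−α)/4 = 22.42 W m^-2, giving T_e = 141.0 K.
The surface balance (absorbed SW + ε·downward IR = σT_s⁴) with T_a⁴ = T_s⁴/2 reduces to T_s = T_e·[2/(2−ε)]^¼ = 147.4 K.

147 K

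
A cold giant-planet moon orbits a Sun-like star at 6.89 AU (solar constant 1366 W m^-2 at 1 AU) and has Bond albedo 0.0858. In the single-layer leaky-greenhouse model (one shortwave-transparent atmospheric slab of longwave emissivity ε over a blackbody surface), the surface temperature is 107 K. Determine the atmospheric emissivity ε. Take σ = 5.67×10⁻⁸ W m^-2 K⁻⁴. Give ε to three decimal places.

0.230

Flux at the orbit: S = 1366/(6.89)² = 28.77 W m^-2.
First, T_e = [28.77·(1−0.0858)/(4σ)]^(1/4) = 103.8 K.
Since (2−ε)/2 = (T_e/T_s)⁴ = 0.8849, ε = 0.2303.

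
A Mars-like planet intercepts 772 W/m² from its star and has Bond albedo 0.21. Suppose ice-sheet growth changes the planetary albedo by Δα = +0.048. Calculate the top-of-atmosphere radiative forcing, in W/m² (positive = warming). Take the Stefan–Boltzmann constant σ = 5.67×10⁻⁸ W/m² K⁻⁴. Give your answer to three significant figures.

ΔF = −(S/4)Δα = −(772.0/4)×(+0.048) = -9.264 W/m².

-9.26 W/m²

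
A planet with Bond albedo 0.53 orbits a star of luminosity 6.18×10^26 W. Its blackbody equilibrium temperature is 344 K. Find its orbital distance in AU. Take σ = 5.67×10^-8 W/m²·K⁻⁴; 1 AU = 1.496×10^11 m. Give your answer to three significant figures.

0.570 AU

The flux needed for this T is 4σT⁴/(1−0.53) = 6757 W/m².
Then d = [L/(4πS)]^(1/2) = 8.531×10^10 m, i.e. 0.5703 AU.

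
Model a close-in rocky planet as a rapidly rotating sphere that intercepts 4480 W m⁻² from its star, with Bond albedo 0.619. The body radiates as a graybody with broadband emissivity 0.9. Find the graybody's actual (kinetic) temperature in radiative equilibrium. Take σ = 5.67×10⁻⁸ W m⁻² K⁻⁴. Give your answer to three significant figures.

302 K

Absorbed flux (global mean): S(1−α)/4 = 4480·0.381/4 = 426.7 W m⁻².
Equating to εσT⁴ with ε = 0.9: T = (426.7/0.9σ)^(1/4) = 302.4 K.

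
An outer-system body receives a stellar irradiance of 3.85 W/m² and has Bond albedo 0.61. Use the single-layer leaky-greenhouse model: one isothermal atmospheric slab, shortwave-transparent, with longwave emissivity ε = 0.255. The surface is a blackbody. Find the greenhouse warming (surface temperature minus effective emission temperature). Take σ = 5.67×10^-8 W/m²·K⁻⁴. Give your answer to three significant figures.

At the top of the atmosphere, σT_e⁴ = S(1−α)/4 = 0.3754 W/m², giving T_e = 50.72 K.
Surface balance with a leaky layer gives σT_s⁴ = σT_e⁴·2/(2−ε), so T_s = T_e·[2/(2−0.255)]^(1/4) = 52.48 K.
The atmosphere warms the surface by 1.759 K.

1.76 kelvin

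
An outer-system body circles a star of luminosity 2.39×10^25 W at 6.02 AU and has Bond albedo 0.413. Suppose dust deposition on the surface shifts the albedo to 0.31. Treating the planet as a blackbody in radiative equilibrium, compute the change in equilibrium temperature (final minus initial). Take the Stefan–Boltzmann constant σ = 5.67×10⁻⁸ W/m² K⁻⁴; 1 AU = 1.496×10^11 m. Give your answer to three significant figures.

Orbital distance: d = 6.02 AU = 9.006×10^11 m.
S = L/(4πd²) = 2.345 W/m².
With α = 0.413, T₁ = 49.63 K.
Final:   T₂ = [S(1−0.31)/(4σ)]^(1/4) = 51.68 K.
Change: 51.68 − 49.63 = 2.047 K.

2.05 K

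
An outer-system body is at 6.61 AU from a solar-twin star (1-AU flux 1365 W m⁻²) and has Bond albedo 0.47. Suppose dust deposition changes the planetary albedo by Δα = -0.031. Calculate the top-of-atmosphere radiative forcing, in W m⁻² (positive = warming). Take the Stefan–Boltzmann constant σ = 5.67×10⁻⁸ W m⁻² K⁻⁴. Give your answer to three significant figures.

By the inverse-square law, S = 1365/6.61² = 31.24 W m⁻².
TOA radiative forcing: ΔF = −S·Δα/4 = −31.24·(-0.031)/4 = 0.2421 W m⁻².

0.242 W m⁻²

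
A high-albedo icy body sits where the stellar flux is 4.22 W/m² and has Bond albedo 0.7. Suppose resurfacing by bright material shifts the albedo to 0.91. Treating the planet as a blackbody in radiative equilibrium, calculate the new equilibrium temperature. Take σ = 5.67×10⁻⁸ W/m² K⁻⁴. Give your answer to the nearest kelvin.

New equilibrium: T₂ = [(1−0.91)·4.220/(4σ)]^(1/4) = 35.97 K.

36 K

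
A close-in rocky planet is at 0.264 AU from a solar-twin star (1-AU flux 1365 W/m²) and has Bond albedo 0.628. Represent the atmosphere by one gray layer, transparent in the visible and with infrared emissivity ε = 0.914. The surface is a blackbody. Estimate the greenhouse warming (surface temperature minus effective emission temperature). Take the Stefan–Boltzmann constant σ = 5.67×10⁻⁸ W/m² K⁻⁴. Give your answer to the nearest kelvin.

70 K

By the inverse-square law, S = 1365/0.264² = 19590 W/m².
At the top of the atmosphere, σT_e⁴ = S(1−α)/4 = 1821 W/m², giving T_e = 423.4 K.
For a single slab of emissivity ε, T_s⁴ = 2T_e⁴/(2−ε); thus T_s = 423.4·(1.842)^(1/4) = 493.2 K.
Greenhouse warming: T_s − T_e = 69.82 K.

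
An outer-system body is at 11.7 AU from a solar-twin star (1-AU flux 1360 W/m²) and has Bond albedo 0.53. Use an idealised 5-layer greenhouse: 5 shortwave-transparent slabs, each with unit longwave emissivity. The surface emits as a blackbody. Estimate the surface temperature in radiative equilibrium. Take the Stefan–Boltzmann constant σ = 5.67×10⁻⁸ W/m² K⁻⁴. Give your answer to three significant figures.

105 K

By the inverse-square law, S = 1360/11.7² = 9.935 W/m².
The effective emission temperature is T_e = [S(1−α)/(4σ)]^¼ = 67.36 K.
Layer-by-layer balance gives σT_s⁴ = (N+1)σT_e⁴, so T_s = 6^¼·67.36 = 105.4 K.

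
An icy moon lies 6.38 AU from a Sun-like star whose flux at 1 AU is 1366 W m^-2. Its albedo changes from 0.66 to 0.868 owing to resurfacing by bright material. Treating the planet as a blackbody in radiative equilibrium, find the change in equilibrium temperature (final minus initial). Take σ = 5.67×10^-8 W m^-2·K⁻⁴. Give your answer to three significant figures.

Flux at the orbit: S = 1366/(6.38)² = 33.56 W m^-2.
With α = 0.66, T₁ = 84.22 K.
After:  T₂ = [33.56·0.132/(4σ)]^(1/4) = 66.48 K.
ΔT = T₂ − T₁ = -17.74 K.

-17.7 kelvin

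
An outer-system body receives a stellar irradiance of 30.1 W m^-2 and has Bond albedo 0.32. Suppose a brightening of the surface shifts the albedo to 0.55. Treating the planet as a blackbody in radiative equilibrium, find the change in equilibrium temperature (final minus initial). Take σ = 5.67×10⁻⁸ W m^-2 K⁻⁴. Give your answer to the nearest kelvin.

With α = 0.32, T₁ = 97.47 K.
With α = 0.55, T₂ = 87.91 K.
Change: 87.91 − 97.47 = -9.558 K.

-10 K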